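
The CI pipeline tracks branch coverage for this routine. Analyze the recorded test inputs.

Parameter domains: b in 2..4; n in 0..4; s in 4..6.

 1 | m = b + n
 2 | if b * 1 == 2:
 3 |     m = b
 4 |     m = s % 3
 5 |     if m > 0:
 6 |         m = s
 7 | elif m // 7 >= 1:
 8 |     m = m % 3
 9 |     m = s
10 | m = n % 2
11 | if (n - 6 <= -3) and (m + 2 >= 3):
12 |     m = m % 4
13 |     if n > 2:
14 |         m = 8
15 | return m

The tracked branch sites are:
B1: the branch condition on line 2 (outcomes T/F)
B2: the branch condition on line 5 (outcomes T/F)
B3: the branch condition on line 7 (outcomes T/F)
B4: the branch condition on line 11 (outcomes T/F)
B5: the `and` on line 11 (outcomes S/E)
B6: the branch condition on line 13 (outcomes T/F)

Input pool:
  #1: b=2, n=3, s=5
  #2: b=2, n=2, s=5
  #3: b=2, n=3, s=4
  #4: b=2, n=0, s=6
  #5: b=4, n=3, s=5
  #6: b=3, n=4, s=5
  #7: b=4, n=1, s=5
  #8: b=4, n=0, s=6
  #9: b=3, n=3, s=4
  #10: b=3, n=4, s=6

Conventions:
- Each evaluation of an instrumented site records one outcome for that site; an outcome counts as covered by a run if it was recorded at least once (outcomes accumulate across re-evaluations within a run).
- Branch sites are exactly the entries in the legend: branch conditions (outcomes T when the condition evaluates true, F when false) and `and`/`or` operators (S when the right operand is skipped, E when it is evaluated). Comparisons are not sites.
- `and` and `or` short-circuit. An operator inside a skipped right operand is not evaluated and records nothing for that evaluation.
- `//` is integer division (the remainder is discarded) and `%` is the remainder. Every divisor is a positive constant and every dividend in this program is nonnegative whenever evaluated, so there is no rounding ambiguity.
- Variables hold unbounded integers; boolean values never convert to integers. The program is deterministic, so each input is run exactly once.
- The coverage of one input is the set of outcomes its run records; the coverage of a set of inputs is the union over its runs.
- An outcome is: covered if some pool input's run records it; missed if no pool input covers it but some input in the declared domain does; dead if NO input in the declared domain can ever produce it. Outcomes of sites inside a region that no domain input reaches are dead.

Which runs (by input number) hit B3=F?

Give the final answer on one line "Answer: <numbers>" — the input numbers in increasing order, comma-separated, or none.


input #1 (b=2, n=3, s=5): does not record B3=F
input #2 (b=2, n=2, s=5): does not record B3=F
input #3 (b=2, n=3, s=4): does not record B3=F
input #4 (b=2, n=0, s=6): does not record B3=F
input #5 (b=4, n=3, s=5): does not record B3=F
input #6 (b=3, n=4, s=5): does not record B3=F
input #7 (b=4, n=1, s=5): records B3=F
input #8 (b=4, n=0, s=6): records B3=F
input #9 (b=3, n=3, s=4): records B3=F
input #10 (b=3, n=4, s=6): does not record B3=F
Answer: 7, 8, 9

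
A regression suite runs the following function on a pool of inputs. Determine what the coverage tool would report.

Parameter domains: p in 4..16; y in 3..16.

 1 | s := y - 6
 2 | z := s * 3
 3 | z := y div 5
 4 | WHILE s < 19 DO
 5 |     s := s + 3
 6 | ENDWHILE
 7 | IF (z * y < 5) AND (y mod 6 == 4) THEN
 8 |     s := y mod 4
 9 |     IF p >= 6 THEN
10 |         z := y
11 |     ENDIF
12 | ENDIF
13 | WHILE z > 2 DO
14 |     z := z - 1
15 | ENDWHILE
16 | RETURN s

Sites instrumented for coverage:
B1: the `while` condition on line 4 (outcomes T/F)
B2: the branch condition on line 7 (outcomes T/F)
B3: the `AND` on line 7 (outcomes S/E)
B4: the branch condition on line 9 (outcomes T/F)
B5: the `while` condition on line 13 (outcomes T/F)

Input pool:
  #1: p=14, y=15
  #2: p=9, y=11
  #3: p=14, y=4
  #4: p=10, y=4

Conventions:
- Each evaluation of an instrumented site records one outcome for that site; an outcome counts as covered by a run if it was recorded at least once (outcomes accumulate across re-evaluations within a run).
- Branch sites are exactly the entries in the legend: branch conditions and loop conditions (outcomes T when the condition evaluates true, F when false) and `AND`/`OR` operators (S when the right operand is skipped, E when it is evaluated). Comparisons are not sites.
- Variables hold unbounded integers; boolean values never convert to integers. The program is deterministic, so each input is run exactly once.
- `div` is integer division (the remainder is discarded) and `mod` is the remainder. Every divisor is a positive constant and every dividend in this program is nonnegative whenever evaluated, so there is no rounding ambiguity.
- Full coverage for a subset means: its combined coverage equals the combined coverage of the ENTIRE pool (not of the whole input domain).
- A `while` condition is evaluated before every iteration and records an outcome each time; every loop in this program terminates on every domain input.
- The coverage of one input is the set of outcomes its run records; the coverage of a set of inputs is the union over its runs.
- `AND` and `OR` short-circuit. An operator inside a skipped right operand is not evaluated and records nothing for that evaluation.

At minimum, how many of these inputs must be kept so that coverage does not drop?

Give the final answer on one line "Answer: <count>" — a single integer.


#1 (p=14, y=15) -> B1->T, B1->T, B1->T, B1->T, B1->F, B3->S, B2->F, B5->T, B5->F; covered: B1=T, B1=F, B2=F, B3=S, B5=T, B5=F
#2 (p=9, y=11) -> B1->T, B1->T, B1->T, B1->T, B1->T, B1->F, B3->S, B2->F, B5->F; covered: B1=T, B1=F, B2=F, B3=S, B5=F
#3 (p=14, y=4) -> B1->T, B1->T, B1->T, B1->T, B1->T, B1->T, B1->T, B1->F, B3->E, B2->T, B4->T, B5->T, B5->T, B5->F; covered: B1=T, B1=F, B2=T, B3=E, B4=T, B5=T, B5=F
#4 (p=10, y=4) -> B1->T, B1->T, B1->T, B1->T, B1->T, B1->T, B1->T, B1->F, B3->E, B2->T, B4->T, B5->T, B5->T, B5->F; covered: B1=T, B1=F, B2=T, B3=E, B4=T, B5=T, B5=F
pool-wide coverage (9 outcomes): B1=T, B1=F, B2=T, B2=F, B3=S, B3=E, B4=T, B5=T, B5=F
every size-1 subset falls short of the 9 outcomes (best: 7/9)
inputs {1, 3} (size 2) cover everything; no size-2 subset with a lexicographically smaller index list covers all 9
Answer: 2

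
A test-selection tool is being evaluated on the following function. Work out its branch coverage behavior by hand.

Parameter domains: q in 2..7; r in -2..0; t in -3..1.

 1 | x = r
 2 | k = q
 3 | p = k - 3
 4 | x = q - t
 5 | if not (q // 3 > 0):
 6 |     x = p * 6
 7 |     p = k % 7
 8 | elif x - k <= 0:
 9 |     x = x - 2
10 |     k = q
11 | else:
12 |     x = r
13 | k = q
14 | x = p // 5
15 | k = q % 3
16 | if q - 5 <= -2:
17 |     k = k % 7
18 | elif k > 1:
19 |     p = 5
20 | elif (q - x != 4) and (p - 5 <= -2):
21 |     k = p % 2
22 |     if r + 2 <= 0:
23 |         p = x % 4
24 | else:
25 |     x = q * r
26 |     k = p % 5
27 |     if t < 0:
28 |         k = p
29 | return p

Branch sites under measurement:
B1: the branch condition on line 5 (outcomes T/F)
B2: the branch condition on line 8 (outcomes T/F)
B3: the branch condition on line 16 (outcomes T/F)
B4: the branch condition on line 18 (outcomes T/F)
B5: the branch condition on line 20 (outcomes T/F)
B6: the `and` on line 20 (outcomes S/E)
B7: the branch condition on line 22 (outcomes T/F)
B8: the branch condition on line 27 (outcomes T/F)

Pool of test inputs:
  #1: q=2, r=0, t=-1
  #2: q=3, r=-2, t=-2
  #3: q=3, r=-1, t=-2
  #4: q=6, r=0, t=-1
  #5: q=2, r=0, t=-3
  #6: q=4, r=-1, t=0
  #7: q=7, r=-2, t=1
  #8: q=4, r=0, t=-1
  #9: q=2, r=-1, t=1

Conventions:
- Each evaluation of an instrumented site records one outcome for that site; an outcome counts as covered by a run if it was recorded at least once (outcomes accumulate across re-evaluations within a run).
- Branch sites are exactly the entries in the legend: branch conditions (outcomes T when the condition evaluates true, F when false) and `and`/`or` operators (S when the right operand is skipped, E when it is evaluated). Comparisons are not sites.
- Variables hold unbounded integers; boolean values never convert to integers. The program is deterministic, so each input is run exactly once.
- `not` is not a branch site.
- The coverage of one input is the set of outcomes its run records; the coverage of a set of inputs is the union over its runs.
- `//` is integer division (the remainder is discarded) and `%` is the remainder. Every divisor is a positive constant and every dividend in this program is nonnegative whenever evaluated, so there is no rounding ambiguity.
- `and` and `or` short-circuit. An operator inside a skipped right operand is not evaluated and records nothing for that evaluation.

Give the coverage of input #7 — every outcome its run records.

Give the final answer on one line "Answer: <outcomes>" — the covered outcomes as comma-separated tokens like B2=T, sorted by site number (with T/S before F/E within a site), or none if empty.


Tracing the run of input #7 (q=7, r=-2, t=1):
  B1->F, B2->T, B3->F, B4->F, B6->E, B5->F, B8->F
distinct outcomes covered: B1=F, B2=T, B3=F, B4=F, B5=F, B6=E, B8=F
Answer: B1=F, B2=T, B3=F, B4=F, B5=F, B6=E, B8=F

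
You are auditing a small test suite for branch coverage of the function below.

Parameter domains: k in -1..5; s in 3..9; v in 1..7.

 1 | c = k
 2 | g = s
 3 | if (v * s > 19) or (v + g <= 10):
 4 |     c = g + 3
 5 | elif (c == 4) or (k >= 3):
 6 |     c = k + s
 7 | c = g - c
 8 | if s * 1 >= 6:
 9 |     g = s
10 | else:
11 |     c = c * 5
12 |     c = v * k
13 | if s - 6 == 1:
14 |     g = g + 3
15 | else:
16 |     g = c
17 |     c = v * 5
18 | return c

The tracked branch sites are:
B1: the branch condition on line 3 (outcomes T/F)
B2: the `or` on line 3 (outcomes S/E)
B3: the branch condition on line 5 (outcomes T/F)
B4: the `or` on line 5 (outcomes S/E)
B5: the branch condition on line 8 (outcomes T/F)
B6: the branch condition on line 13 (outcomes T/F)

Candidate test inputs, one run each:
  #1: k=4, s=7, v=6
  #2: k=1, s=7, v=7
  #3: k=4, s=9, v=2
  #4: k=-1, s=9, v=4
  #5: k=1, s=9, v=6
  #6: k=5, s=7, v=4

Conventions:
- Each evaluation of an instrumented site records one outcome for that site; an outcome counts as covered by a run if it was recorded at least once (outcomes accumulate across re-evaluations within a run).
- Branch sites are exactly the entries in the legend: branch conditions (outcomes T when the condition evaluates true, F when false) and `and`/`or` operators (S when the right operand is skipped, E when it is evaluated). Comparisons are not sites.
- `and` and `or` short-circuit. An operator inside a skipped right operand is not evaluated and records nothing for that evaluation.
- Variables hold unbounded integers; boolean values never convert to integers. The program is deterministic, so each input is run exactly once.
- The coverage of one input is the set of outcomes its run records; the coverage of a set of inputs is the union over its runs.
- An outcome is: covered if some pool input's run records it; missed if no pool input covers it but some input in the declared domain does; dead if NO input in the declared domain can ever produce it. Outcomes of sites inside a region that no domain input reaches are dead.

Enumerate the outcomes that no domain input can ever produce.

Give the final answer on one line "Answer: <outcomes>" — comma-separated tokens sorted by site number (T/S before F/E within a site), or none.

running all 343 domain inputs and tallying outcomes:
  reachable outcomes have witnesses, e.g. B1=T (e.g. k=-1, s=3, v=1), B1=F (e.g. k=-1, s=9, v=2), B2=S (e.g. k=-1, s=3, v=7), B2=E (e.g. k=-1, s=3, v=1)

Answer: none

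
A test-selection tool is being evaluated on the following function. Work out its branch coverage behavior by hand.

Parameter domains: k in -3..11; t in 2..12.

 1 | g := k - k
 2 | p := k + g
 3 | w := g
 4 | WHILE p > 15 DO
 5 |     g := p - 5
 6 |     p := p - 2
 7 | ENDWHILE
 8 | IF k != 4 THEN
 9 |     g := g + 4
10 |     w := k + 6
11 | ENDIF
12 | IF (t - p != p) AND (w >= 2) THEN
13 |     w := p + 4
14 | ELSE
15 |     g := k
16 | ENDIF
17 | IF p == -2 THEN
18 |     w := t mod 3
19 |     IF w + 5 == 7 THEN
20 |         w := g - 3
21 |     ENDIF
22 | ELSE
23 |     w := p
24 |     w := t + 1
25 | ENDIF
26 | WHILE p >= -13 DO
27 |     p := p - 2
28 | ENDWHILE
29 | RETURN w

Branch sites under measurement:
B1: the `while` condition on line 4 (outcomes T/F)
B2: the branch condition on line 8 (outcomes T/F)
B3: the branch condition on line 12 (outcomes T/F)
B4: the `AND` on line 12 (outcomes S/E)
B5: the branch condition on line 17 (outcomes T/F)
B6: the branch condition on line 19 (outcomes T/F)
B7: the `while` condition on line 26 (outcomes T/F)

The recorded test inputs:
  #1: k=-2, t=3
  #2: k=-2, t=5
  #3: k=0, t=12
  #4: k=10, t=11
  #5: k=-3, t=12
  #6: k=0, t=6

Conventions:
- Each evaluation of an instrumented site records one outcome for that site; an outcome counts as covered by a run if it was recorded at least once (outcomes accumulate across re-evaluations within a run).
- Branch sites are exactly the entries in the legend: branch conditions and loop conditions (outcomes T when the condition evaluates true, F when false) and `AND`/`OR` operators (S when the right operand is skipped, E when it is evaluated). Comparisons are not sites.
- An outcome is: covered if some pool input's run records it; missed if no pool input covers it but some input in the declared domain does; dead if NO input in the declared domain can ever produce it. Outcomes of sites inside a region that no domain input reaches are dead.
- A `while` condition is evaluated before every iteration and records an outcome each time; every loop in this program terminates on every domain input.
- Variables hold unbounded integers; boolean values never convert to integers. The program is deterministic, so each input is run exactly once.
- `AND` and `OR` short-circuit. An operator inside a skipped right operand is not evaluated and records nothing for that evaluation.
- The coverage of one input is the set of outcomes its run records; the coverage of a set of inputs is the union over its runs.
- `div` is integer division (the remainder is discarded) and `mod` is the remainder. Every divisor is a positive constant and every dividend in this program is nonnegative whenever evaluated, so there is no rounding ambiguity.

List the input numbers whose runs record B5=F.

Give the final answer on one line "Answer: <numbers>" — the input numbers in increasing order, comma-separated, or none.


input #1 (k=-2, t=3): does not produce B5=F
input #2 (k=-2, t=5): does not produce B5=F
input #3 (k=0, t=12): produces B5=F
input #4 (k=10, t=11): produces B5=F
input #5 (k=-3, t=12): produces B5=F
input #6 (k=0, t=6): produces B5=F
Answer: 3, 4, 5, 6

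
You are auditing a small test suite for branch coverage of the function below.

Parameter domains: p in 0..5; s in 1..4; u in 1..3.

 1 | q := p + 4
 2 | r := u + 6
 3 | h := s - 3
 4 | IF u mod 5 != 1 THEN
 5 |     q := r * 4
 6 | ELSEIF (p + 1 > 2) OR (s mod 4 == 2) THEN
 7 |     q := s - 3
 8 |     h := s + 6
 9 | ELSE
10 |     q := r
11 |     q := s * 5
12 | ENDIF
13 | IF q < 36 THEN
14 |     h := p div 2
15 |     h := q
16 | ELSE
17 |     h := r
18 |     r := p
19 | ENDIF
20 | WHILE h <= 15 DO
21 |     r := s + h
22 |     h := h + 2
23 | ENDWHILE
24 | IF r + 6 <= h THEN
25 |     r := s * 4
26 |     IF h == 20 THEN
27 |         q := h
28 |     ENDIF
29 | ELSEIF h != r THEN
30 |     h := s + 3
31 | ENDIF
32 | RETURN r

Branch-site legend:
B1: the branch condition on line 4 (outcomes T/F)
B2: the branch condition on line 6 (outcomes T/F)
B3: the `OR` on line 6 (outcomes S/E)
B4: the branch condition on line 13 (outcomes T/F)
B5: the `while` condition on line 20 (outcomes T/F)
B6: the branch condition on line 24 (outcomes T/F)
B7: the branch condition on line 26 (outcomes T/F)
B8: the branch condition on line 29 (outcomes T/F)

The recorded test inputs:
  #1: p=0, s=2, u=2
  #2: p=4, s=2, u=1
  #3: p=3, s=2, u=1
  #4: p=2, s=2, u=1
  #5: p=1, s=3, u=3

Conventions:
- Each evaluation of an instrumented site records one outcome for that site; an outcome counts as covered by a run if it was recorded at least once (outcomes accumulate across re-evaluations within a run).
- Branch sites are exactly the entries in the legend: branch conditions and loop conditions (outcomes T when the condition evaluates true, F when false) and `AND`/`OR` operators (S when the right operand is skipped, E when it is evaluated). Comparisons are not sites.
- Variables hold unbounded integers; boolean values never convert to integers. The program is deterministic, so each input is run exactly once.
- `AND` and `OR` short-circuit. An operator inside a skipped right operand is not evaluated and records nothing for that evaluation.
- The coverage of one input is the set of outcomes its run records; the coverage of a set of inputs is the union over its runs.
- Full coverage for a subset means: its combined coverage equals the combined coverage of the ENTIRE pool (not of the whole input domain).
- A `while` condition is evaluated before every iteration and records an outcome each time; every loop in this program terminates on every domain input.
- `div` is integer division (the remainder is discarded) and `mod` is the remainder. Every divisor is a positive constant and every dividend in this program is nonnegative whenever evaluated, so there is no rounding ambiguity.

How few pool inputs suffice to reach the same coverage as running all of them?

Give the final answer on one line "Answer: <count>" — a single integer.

test 1 (p=0, s=2, u=2) fires B1->T, B4->T, B5->F, B6->T, B7->F; hits B1=T, B4=T, B5=F, B6=T, B7=F
test 2 (p=4, s=2, u=1) fires B1->F, B3->S, B2->T, B4->T, B5->T, B5->T, B5->T, B5->T, B5->T, B5->T, B5->T, B5->T, B5->T, B5->F, ...; hits B1=F, B2=T, B3=S, B4=T, B5=T, B5=F, B6=F, B8=F
test 3 (p=3, s=2, u=1) fires B1->F, B3->S, B2->T, B4->T, B5->T, B5->T, B5->T, B5->T, B5->T, B5->T, B5->T, B5->T, B5->T, B5->F, ...; hits B1=F, B2=T, B3=S, B4=T, B5=T, B5=F, B6=F, B8=F
test 4 (p=2, s=2, u=1) fires B1->F, B3->S, B2->T, B4->T, B5->T, B5->T, B5->T, B5->T, B5->T, B5->T, B5->T, B5->T, B5->T, B5->F, ...; hits B1=F, B2=T, B3=S, B4=T, B5=T, B5=F, B6=F, B8=F
test 5 (p=1, s=3, u=3) fires B1->T, B4->F, B5->T, B5->T, B5->T, B5->T, B5->F, B6->F, B8->T; hits B1=T, B4=F, B5=T, B5=F, B6=F, B8=T
union over all inputs: B1=T, B1=F, B2=T, B3=S, B4=T, B4=F, B5=T, B5=F, B6=T, B6=F, B7=F, B8=T, B8=F (13 outcomes)
size 1 is not enough: best union over all size-1 subsets is 8/13
size 2 is not enough: best union over all size-2 subsets is 11/13
inputs {1, 2, 5} (size 3) cover everything; no size-3 subset with a lexicographically smaller index list covers all 13

Answer: 3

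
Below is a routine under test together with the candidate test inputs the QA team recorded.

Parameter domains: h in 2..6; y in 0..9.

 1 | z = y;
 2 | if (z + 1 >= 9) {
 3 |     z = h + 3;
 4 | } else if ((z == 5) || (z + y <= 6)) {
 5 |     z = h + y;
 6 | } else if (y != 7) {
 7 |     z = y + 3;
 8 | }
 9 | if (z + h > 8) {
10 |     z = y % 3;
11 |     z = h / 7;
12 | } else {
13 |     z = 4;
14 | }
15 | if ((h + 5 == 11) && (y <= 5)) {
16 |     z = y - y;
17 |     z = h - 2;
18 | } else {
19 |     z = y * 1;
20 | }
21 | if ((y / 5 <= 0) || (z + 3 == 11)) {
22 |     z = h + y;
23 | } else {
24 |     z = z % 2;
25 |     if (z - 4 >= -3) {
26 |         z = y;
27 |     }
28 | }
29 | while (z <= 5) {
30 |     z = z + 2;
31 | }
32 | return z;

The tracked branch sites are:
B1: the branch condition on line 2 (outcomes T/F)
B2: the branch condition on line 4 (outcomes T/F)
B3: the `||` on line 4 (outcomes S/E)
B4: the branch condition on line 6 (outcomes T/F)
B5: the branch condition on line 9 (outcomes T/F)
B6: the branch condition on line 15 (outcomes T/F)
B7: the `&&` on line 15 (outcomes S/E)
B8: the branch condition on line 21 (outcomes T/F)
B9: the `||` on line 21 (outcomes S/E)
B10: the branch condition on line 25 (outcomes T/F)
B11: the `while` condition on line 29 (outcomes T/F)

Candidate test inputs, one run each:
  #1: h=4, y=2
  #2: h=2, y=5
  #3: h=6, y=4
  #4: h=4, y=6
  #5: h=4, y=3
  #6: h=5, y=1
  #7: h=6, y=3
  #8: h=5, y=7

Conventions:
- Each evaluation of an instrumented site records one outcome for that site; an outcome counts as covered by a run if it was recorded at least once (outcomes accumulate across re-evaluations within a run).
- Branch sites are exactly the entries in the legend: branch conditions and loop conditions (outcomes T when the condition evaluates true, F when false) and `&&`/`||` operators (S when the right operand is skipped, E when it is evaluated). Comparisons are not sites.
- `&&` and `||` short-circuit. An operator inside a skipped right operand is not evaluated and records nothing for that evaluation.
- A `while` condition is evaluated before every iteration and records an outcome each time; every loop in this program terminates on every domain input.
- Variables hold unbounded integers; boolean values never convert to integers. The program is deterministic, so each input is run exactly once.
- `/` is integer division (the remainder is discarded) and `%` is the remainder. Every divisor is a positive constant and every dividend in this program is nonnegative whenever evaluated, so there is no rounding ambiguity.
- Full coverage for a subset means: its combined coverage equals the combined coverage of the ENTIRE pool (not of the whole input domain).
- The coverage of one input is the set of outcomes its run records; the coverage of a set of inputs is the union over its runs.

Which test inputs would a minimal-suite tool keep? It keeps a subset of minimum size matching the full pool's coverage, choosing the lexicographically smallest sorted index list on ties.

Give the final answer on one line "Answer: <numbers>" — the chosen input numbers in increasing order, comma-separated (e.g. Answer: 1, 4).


test 1 (h=4, y=2) fires B1->F, B3->E, B2->T, B5->T, B7->S, B6->F, B9->S, B8->T, B11->F; hits B1=F, B2=T, B3=E, B5=T, B6=F, B7=S, B8=T, B9=S, B11=F
test 2 (h=2, y=5) fires B1->F, B3->S, B2->T, B5->T, B7->S, B6->F, B9->E, B8->F, B10->T, B11->T, B11->F; hits B1=F, B2=T, B3=S, B5=T, B6=F, B7=S, B8=F, B9=E, B10=T, B11=T, B11=F
test 3 (h=6, y=4) fires B1->F, B3->E, B2->F, B4->T, B5->T, B7->E, B6->T, B9->S, B8->T, B11->F; hits B1=F, B2=F, B3=E, B4=T, B5=T, B6=T, B7=E, B8=T, B9=S, B11=F
test 4 (h=4, y=6) fires B1->F, B3->E, B2->F, B4->T, B5->T, B7->S, B6->F, B9->E, B8->F, B10->F, B11->T, B11->T, B11->T, B11->F; hits B1=F, B2=F, B3=E, B4=T, B5=T, B6=F, B7=S, B8=F, B9=E, B10=F, B11=T, B11=F
test 5 (h=4, y=3) fires B1->F, B3->E, B2->T, B5->T, B7->S, B6->F, B9->S, B8->T, B11->F; hits B1=F, B2=T, B3=E, B5=T, B6=F, B7=S, B8=T, B9=S, B11=F
test 6 (h=5, y=1) fires B1->F, B3->E, B2->T, B5->T, B7->S, B6->F, B9->S, B8->T, B11->F; hits B1=F, B2=T, B3=E, B5=T, B6=F, B7=S, B8=T, B9=S, B11=F
test 7 (h=6, y=3) fires B1->F, B3->E, B2->T, B5->T, B7->E, B6->T, B9->S, B8->T, B11->F; hits B1=F, B2=T, B3=E, B5=T, B6=T, B7=E, B8=T, B9=S, B11=F
test 8 (h=5, y=7) fires B1->F, B3->E, B2->F, B4->F, B5->T, B7->S, B6->F, B9->E, B8->F, B10->T, B11->F; hits B1=F, B2=F, B3=E, B4=F, B5=T, B6=F, B7=S, B8=F, B9=E, B10=T, B11=F
the full pool covers 20 outcomes: B1=F, B2=T, B2=F, B3=S, B3=E, B4=T, B4=F, B5=T, B6=T, B6=F, B7=S, B7=E, B8=T, B8=F, B9=S, B9=E, B10=T, B10=F, B11=T, B11=F
size 1 is not enough: best union over all size-1 subsets is 12/20
size 2 is not enough: best union over all size-2 subsets is 18/20
size 3 is not enough: best union over all size-3 subsets is 19/20
the canonical winner is {2, 3, 4, 8}: size 4, full 20-outcome coverage, earliest index list among size-4 covers
Answer: 2, 3, 4, 8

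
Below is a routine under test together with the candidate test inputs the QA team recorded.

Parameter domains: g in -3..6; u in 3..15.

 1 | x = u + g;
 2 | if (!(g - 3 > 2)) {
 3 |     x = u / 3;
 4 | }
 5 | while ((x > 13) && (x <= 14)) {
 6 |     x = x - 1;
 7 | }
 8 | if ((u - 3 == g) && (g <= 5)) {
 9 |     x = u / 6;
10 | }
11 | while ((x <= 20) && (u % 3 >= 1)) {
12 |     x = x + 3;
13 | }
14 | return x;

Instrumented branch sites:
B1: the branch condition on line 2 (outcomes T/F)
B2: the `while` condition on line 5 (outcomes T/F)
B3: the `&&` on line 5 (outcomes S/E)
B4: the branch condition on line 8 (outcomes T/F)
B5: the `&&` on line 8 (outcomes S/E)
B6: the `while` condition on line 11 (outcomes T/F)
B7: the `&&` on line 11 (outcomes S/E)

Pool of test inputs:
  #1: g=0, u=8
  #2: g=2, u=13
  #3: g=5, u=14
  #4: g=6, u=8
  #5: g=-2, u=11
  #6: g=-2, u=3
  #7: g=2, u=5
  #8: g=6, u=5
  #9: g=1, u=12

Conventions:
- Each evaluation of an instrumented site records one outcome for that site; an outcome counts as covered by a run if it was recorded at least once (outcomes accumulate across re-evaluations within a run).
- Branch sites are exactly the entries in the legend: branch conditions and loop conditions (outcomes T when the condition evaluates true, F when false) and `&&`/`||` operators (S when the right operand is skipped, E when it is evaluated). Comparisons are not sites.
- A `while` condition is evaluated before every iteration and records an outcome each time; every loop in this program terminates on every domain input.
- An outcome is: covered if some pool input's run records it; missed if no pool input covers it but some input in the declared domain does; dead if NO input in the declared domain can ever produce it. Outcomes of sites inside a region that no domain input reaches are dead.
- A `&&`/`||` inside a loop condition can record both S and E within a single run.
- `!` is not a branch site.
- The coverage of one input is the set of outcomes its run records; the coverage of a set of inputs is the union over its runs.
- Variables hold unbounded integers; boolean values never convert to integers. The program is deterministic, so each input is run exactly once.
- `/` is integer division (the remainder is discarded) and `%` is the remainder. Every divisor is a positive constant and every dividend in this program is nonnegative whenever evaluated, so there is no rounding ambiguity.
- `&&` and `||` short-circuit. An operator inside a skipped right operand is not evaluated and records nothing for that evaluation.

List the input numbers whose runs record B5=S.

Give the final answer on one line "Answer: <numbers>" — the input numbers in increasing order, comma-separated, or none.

input #1 (g=0, u=8): records B5=S
input #2 (g=2, u=13): records B5=S
input #3 (g=5, u=14): records B5=S
input #4 (g=6, u=8): records B5=S
input #5 (g=-2, u=11): records B5=S
input #6 (g=-2, u=3): records B5=S
input #7 (g=2, u=5): does not record B5=S
input #8 (g=6, u=5): records B5=S
input #9 (g=1, u=12): records B5=S

Answer: 1, 2, 3, 4, 5, 6, 8, 9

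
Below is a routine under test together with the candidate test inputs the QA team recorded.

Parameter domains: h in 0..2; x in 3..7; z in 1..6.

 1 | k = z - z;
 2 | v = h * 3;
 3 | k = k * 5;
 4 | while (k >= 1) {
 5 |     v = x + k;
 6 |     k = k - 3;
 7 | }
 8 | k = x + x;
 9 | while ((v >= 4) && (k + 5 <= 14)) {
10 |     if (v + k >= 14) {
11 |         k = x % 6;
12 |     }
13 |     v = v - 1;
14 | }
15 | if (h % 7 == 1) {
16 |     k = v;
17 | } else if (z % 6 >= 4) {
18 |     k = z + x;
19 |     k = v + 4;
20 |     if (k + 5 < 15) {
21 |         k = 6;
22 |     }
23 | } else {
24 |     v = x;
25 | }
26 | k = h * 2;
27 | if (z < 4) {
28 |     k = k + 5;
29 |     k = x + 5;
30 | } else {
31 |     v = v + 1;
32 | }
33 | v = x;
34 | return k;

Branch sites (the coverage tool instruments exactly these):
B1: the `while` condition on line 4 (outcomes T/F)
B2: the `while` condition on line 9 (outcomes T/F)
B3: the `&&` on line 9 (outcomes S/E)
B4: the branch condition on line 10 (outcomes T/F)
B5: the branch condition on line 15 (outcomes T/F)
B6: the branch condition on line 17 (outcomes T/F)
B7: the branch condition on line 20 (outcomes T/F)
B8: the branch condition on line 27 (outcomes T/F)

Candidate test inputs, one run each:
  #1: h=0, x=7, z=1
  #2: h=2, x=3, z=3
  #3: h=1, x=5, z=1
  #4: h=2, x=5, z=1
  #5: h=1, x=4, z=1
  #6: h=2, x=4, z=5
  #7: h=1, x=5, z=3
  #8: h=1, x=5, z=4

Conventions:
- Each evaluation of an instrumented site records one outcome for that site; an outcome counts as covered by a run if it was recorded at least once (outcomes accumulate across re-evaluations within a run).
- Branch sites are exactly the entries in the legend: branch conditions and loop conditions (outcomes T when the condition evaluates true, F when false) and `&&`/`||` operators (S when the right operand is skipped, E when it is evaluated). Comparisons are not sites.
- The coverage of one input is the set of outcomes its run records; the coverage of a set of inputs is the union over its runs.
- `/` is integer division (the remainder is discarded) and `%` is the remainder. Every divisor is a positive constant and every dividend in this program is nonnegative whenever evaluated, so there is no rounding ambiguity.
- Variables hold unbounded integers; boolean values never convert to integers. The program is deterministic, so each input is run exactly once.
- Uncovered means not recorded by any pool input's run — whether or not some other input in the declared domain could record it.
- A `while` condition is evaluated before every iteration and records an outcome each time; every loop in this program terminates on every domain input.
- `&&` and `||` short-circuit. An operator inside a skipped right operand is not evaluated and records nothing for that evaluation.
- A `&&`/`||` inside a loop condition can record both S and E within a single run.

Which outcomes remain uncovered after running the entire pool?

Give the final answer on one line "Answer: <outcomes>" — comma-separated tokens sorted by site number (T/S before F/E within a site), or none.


#1 (h=0, x=7, z=1) -> covered: B1=F, B2=F, B3=S, B5=F, B6=F, B8=T
#2 (h=2, x=3, z=3) -> covered: B1=F, B2=T, B2=F, B3=S, B3=E, B4=F, B5=F, B6=F, B8=T
#3 (h=1, x=5, z=1) -> covered: B1=F, B2=F, B3=S, B5=T, B8=T
#4 (h=2, x=5, z=1) -> covered: B1=F, B2=F, B3=E, B5=F, B6=F, B8=T
#5 (h=1, x=4, z=1) -> covered: B1=F, B2=F, B3=S, B5=T, B8=T
#6 (h=2, x=4, z=5) -> covered: B1=F, B2=T, B2=F, B3=S, B3=E, B4=T, B4=F, B5=F, B6=T, B7=T, B8=F
#7 (h=1, x=5, z=3) -> covered: B1=F, B2=F, B3=S, B5=T, B8=T
#8 (h=1, x=5, z=4) -> covered: B1=F, B2=F, B3=S, B5=T, B8=F
union over the pool: B1=F, B2=T, B2=F, B3=S, B3=E, B4=T, B4=F, B5=T, B5=F, B6=T, B6=F, B7=T, B8=T, B8=F
uncovered (2 of 16): B1=T, B7=F
Answer: B1=T, B7=F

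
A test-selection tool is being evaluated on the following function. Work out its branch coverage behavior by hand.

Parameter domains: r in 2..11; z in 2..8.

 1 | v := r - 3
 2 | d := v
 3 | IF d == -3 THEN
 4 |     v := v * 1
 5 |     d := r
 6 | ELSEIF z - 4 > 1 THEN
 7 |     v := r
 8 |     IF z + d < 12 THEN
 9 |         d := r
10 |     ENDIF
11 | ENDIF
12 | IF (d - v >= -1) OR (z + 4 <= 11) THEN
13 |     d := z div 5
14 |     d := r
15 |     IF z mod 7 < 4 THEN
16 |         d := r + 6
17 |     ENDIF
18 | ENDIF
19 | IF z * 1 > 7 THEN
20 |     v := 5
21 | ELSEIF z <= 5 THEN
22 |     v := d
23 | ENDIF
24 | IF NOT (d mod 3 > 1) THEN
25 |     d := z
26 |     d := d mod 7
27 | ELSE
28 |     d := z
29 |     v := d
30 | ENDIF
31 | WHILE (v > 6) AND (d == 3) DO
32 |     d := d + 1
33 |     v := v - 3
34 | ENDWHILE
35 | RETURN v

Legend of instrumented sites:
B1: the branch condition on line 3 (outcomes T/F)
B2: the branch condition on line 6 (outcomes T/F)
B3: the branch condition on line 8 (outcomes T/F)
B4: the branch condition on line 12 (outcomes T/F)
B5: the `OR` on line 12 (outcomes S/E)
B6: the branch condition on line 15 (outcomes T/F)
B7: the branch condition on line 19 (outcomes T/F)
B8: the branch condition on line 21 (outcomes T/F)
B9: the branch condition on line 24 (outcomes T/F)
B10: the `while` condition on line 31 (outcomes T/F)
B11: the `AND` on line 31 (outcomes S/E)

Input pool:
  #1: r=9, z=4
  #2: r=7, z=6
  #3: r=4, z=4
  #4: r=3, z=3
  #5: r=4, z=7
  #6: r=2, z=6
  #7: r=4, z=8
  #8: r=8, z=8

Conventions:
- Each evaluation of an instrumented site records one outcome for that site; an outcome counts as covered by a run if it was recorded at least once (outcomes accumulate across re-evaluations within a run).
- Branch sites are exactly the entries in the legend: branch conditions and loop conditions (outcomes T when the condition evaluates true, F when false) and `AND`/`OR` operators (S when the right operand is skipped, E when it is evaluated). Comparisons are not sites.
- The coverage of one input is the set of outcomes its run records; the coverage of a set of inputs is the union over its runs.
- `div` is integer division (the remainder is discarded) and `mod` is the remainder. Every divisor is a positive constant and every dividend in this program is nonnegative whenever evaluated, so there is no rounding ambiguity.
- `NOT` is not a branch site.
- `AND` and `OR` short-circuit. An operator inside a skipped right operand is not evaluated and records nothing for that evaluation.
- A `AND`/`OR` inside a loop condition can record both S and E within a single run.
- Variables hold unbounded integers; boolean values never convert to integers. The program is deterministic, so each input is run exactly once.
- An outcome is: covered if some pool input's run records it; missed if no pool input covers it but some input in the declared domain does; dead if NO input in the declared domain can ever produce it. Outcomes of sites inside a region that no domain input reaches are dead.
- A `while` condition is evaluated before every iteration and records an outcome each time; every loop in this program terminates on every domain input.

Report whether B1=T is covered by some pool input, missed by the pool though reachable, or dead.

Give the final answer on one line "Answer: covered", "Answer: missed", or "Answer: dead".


no pool input records B1=T
checking all 70 inputs in the declared domain: B1=T is never recorded -> dead
Answer: dead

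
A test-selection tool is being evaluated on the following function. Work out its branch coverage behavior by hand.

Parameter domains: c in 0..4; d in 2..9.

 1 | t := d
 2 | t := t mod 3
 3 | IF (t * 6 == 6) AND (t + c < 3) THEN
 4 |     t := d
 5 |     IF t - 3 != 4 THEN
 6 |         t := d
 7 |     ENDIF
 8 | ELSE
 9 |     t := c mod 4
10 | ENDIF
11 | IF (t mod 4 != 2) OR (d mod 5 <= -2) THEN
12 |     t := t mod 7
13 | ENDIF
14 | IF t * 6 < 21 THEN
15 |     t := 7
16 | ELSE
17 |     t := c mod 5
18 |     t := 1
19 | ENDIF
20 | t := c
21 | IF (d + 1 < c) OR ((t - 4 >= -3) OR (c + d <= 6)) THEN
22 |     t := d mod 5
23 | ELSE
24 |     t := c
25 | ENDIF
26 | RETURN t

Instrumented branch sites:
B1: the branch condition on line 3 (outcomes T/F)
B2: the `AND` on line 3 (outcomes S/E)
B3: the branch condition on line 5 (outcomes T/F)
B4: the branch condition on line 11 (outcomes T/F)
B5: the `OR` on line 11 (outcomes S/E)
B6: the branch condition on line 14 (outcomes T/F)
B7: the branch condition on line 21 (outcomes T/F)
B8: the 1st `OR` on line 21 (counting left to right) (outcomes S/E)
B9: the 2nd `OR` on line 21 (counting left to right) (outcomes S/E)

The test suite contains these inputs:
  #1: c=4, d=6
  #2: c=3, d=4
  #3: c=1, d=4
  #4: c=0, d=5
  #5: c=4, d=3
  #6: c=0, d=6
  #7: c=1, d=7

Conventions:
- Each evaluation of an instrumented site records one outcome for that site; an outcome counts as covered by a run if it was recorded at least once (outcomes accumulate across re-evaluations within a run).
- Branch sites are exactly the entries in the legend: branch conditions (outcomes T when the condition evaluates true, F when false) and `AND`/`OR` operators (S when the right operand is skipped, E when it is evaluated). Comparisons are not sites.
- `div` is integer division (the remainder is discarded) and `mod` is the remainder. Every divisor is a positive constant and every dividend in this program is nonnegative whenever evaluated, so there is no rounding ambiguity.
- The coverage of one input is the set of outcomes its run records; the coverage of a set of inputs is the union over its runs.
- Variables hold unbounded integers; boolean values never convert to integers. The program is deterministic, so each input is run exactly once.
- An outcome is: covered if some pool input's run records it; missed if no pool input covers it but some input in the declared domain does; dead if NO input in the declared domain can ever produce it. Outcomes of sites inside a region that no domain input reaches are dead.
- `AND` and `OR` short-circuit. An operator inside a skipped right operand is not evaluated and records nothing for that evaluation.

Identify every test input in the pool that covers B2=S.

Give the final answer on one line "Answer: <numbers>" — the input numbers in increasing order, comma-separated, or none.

input #1 (c=4, d=6): produces B2=S
input #2 (c=3, d=4): does not produce B2=S
input #3 (c=1, d=4): does not produce B2=S
input #4 (c=0, d=5): produces B2=S
input #5 (c=4, d=3): produces B2=S
input #6 (c=0, d=6): produces B2=S
input #7 (c=1, d=7): does not produce B2=S

Answer: 1, 4, 5, 6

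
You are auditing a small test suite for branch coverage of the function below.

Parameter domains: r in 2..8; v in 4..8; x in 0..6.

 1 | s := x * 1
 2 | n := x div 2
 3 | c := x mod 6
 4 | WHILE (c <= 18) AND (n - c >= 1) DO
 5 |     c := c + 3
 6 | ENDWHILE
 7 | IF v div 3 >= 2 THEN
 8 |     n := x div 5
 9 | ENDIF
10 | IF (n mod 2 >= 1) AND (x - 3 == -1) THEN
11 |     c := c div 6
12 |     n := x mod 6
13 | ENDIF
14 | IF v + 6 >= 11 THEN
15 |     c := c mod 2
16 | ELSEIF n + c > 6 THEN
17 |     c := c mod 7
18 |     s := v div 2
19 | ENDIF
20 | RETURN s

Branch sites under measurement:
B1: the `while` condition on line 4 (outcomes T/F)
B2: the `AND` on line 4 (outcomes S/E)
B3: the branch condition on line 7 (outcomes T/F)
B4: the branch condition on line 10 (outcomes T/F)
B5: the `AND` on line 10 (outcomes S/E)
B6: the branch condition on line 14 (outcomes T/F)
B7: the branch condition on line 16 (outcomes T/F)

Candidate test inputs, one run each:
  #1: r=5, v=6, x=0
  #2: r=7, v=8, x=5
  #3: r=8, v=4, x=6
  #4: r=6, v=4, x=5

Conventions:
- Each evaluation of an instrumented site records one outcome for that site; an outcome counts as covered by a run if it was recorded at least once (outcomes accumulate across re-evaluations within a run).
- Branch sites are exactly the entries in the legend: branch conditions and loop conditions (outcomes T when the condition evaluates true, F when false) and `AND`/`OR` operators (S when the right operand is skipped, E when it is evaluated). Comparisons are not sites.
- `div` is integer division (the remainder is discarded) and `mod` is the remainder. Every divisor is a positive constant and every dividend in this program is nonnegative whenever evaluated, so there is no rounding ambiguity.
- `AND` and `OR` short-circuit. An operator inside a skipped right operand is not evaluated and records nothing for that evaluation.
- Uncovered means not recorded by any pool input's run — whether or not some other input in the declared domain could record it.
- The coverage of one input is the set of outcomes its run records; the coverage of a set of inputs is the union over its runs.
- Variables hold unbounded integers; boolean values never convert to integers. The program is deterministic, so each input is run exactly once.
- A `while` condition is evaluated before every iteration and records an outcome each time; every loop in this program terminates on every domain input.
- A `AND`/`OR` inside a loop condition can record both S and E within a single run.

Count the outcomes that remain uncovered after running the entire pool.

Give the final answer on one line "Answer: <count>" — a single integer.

input #1 (r=5, v=6, x=0): events B2->E, B1->F, B3->T, B5->S, B4->F, B6->T; covers B1=F, B2=E, B3=T, B4=F, B5=S, B6=T
input #2 (r=7, v=8, x=5): events B2->E, B1->F, B3->T, B5->E, B4->F, B6->T; covers B1=F, B2=E, B3=T, B4=F, B5=E, B6=T
input #3 (r=8, v=4, x=6): events B2->E, B1->T, B2->E, B1->F, B3->F, B5->E, B4->F, B6->F, B7->F; covers B1=T, B1=F, B2=E, B3=F, B4=F, B5=E, B6=F, B7=F
input #4 (r=6, v=4, x=5): events B2->E, B1->F, B3->F, B5->S, B4->F, B6->F, B7->T; covers B1=F, B2=E, B3=F, B4=F, B5=S, B6=F, B7=T
union over the pool: B1=T, B1=F, B2=E, B3=T, B3=F, B4=F, B5=S, B5=E, B6=T, B6=F, B7=T, B7=F
uncovered (2 of 14): B2=S, B4=T

Answer: 2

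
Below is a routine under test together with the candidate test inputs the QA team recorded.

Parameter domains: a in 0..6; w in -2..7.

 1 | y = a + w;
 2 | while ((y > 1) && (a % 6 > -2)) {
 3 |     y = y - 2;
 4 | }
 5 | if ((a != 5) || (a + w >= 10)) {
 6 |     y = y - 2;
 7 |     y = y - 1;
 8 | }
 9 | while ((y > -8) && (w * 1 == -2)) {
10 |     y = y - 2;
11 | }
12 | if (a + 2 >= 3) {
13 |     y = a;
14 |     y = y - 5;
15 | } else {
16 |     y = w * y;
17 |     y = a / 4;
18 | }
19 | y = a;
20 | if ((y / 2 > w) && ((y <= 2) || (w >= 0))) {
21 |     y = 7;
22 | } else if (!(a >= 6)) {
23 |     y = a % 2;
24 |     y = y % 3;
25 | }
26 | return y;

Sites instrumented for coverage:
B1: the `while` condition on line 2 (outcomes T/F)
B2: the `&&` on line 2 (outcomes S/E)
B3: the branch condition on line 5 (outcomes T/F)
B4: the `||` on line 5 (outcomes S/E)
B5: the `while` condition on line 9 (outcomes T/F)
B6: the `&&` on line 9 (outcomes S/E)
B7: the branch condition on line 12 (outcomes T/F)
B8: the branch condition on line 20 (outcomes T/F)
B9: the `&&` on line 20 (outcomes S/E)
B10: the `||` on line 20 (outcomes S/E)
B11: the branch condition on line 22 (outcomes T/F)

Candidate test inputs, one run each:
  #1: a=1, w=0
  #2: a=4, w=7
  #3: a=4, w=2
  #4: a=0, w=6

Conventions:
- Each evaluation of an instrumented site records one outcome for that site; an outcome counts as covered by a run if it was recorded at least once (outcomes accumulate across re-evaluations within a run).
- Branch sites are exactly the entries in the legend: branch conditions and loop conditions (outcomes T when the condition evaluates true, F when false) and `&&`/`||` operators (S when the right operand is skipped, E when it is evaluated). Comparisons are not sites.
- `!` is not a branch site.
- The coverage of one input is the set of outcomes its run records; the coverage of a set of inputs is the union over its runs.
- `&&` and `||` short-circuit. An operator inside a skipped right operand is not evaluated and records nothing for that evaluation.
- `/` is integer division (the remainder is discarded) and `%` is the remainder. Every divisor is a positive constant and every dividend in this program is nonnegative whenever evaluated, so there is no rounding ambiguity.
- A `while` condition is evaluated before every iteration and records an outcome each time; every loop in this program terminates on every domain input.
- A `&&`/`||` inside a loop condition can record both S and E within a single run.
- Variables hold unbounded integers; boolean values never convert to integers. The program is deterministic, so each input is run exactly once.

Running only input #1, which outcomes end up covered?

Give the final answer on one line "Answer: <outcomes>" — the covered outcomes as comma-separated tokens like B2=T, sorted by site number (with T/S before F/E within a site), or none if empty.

Simulating input #1 (a=1, w=0) step by step:
  B2->S, B1->F, B4->S, B3->T, B6->E, B5->F, B7->T, B9->S, B8->F, B11->T
as a set, this run covers: B1=F, B2=S, B3=T, B4=S, B5=F, B6=E, B7=T, B8=F, B9=S, B11=T

Answer: B1=F, B2=S, B3=T, B4=S, B5=F, B6=E, B7=T, B8=F, B9=S, B11=T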